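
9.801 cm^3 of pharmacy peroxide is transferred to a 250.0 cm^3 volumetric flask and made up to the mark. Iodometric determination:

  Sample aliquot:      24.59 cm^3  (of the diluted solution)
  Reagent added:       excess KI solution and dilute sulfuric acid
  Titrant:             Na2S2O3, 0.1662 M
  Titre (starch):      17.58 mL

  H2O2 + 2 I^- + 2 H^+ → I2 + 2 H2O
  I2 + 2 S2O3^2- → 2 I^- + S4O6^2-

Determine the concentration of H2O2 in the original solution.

n(S2O3^2-) = 0.01758 × 0.1662 = 2.922 × 10^-3 mol
n(I2) = n(S2O3^2-)/2 = 1.461 × 10^-3 mol
n(H2O2) in the aliquot = 1.461 × 10^-3 mol (1:1 ratio)
[H2O2]_dilute = 1.461 × 10^-3 / 0.02459 = 0.05941 mol/L
[H2O2]_original = 0.05941 × 250.0/9.801 = 1.515 mol/L

1.515 M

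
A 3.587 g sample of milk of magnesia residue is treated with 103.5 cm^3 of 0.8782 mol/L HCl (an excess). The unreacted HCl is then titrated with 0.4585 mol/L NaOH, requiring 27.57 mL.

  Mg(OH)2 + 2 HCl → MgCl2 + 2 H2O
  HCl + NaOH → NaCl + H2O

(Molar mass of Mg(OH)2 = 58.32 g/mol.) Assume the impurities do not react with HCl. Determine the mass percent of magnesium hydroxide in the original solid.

n(HCl) added = 0.1035 × 0.8782 = 0.09089 mol
n(NaOH) used in back-titration = 0.02757 × 0.4585 = 0.01264 mol
n(HCl) left over = 0.01264 mol (1:1 ratio)
n(HCl) consumed by analyte = 0.09089 − 0.01264 = 0.07825 mol
From the 1:2 ratio, n(Mg(OH)2) = 1/2 × 0.07825 = 0.03913 mol
mass of Mg(OH)2 = 0.03913 × 58.32 = 2.282 g
% Mg(OH)2 = 2.282 / 3.587 × 100 = 63.61 %

63.61 %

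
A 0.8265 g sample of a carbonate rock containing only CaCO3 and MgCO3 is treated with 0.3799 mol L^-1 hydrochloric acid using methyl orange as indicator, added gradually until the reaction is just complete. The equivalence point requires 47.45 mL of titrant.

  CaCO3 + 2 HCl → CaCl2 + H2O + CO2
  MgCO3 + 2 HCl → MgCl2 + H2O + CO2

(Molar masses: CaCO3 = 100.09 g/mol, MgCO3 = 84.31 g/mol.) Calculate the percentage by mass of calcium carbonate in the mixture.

51.11 %

n(HCl) = 0.04745 × 0.3799 = 0.01803 mol
Let x = n(CaCO3), y = n(MgCO3).
Titrant: 2x + 2y = 0.01803;  mass: 100.09x + 84.31y = 0.8265
Solving, x = 4.221 × 10^-3 mol, y = 4.792 × 10^-3 mol
mass of CaCO3 = 4.221 × 10^-3 × 100.09 = 0.4225 g
% CaCO3 = 0.4225 / 0.8265 × 100 = 51.11 %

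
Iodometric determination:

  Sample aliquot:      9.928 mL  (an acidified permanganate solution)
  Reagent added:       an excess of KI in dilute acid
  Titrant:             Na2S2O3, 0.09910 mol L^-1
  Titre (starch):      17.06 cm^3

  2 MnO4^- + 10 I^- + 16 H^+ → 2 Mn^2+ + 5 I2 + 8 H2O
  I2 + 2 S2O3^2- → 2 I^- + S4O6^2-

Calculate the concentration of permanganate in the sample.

n(S2O3^2-) = 0.01706 × 0.09910 = 1.691 × 10^-3 mol
n(I2) = n(S2O3^2-)/2 = 8.453 × 10^-4 mol
From the 2:5 ratio, n(MnO4^-) in the aliquot = 2/5 × 8.453 × 10^-4 = 3.381 × 10^-4 mol
[MnO4^-] = 3.381 × 10^-4 / 0.009928 = 0.03406 mol/L

0.03406 mol/L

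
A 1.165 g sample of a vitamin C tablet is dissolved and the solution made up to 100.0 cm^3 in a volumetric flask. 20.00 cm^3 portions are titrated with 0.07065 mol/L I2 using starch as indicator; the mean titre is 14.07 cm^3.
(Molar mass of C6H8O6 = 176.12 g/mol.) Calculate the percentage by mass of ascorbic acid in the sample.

75.14 %

C6H8O6 + I2 → C6H6O6 + 2 HI
n(I2) per titration = 0.01407 × 0.07065 = 9.940 × 10^-4 mol
n(C6H8O6) in each aliquot = 9.940 × 10^-4 mol (1:1 ratio)
n(C6H8O6) in the whole flask = 9.940 × 10^-4 × 100.0/20.00 = 4.970 × 10^-3 mol
mass of C6H8O6 = 4.970 × 10^-3 × 176.12 = 0.8754 g
% C6H8O6 = 0.8754 / 1.165 × 100 = 75.14 %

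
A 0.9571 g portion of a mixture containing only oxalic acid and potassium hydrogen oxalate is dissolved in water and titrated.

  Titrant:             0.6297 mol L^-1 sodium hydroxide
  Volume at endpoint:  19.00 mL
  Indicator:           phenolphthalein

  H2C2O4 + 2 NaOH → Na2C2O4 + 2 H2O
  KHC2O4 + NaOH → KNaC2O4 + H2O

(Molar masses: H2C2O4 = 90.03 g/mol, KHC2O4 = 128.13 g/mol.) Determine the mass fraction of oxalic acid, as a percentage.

n(NaOH) = 0.01900 × 0.6297 = 0.01196 mol
Let x = n(H2C2O4), y = n(KHC2O4).
Titrant: 2x + 1y = 0.01196;  mass: 90.03x + 128.13y = 0.9571
Solving, x = 3.464 × 10^-3 mol, y = 5.036 × 10^-3 mol
mass of H2C2O4 = 3.464 × 10^-3 × 90.03 = 0.3119 g
% H2C2O4 = 0.3119 / 0.9571 × 100 = 32.59 %

32.59 %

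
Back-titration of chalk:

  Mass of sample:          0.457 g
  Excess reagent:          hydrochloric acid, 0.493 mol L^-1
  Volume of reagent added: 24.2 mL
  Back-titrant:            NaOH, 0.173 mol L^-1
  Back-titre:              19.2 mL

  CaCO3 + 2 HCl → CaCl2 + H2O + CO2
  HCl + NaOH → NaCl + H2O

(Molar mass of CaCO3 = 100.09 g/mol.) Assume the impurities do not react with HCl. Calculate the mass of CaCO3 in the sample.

0.431 g

n(HCl) added = 0.0242 × 0.493 = 0.0119 mol
n(NaOH) used in back-titration = 0.0192 × 0.173 = 3.32 × 10^-3 mol
n(HCl) left over = 3.32 × 10^-3 mol (1:1 ratio)
n(HCl) consumed by analyte = 0.0119 − 3.32 × 10^-3 = 8.61 × 10^-3 mol
From the 1:2 ratio, n(CaCO3) = 1/2 × 8.61 × 10^-3 = 4.30 × 10^-3 mol
mass of CaCO3 = 4.30 × 10^-3 × 100.09 = 0.431 g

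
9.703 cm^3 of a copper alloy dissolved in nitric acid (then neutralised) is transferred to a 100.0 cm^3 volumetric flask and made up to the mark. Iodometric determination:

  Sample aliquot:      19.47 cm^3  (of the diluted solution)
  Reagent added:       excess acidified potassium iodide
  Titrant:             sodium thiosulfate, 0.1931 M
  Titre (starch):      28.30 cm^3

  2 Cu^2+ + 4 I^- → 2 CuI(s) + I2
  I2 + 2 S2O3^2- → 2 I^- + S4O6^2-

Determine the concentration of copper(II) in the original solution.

2.893 M

n(S2O3^2-) = 0.02830 × 0.1931 = 5.465 × 10^-3 mol
n(I2) = n(S2O3^2-)/2 = 2.732 × 10^-3 mol
From the 2:1 ratio, n(Cu2+) in the aliquot = 2/1 × 2.732 × 10^-3 = 5.465 × 10^-3 mol
[Cu2+]_dilute = 5.465 × 10^-3 / 0.01947 = 0.2807 mol/L
[Cu2+]_original = 0.2807 × 100.0/9.703 = 2.893 mol/L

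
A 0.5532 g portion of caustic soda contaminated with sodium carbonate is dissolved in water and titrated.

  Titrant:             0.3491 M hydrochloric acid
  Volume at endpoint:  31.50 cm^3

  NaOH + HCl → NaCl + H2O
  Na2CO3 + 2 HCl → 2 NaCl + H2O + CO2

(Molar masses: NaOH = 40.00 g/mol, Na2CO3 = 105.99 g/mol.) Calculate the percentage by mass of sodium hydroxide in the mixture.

n(HCl) = 0.03150 × 0.3491 = 0.01100 mol
Let x = n(NaOH), y = n(Na2CO3).
Titrant: 1x + 2y = 0.01100;  mass: 40.00x + 105.99y = 0.5532
Solving, x = 2.275 × 10^-3 mol, y = 4.361 × 10^-3 mol
mass of NaOH = 2.275 × 10^-3 × 40.00 = 0.09101 g
% NaOH = 0.09101 / 0.5532 × 100 = 16.45 %

16.45 %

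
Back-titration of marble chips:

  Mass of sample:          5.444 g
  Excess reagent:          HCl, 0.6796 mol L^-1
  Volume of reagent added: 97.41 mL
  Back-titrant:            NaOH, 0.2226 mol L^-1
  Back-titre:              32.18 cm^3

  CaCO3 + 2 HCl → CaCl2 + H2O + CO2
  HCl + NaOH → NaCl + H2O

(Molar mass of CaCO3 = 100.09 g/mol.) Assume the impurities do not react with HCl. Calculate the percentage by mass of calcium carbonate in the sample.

54.27 %

n(HCl) added = 0.09741 × 0.6796 = 0.06620 mol
n(NaOH) used in back-titration = 0.03218 × 0.2226 = 7.163 × 10^-3 mol
n(HCl) left over = 7.163 × 10^-3 mol (1:1 ratio)
n(HCl) consumed by analyte = 0.06620 − 7.163 × 10^-3 = 0.05904 mol
From the 1:2 ratio, n(CaCO3) = 1/2 × 0.05904 = 0.02952 mol
mass of CaCO3 = 0.02952 × 100.09 = 2.954 g
% CaCO3 = 2.954 / 5.444 × 100 = 54.27 %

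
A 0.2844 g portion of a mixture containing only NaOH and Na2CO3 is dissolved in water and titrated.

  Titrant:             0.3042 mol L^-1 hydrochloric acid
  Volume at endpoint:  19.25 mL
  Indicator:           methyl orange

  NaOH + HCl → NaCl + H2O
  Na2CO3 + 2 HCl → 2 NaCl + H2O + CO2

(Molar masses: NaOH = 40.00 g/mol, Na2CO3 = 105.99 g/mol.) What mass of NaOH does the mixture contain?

0.07982 g

n(HCl) = 0.01925 × 0.3042 = 5.856 × 10^-3 mol
Let x = n(NaOH), y = n(Na2CO3).
Titrant: 1x + 2y = 5.856 × 10^-3;  mass: 40.00x + 105.99y = 0.2844
Solving, x = 1.995 × 10^-3 mol, y = 1.930 × 10^-3 mol
mass of NaOH = 1.995 × 10^-3 × 40.00 = 0.07982 g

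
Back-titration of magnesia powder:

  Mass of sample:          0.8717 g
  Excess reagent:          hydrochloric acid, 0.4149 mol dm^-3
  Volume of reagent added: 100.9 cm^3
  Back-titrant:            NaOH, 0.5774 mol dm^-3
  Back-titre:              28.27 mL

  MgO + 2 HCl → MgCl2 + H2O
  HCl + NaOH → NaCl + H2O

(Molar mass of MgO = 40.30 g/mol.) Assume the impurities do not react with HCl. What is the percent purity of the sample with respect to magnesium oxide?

n(HCl) added = 0.1009 × 0.4149 = 0.04186 mol
n(NaOH) used in back-titration = 0.02827 × 0.5774 = 0.01632 mol
n(HCl) left over = 0.01632 mol (1:1 ratio)
n(HCl) consumed by analyte = 0.04186 − 0.01632 = 0.02554 mol
From the 1:2 ratio, n(MgO) = 1/2 × 0.02554 = 0.01277 mol
mass of MgO = 0.01277 × 40.30 = 0.5146 g
% MgO = 0.5146 / 0.8717 × 100 = 59.04 %

59.04 %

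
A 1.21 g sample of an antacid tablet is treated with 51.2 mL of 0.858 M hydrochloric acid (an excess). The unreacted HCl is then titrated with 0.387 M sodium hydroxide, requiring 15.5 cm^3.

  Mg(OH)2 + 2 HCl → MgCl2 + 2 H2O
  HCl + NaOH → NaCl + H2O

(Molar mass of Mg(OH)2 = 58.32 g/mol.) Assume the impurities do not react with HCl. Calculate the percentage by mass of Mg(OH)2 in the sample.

91.4 %

n(HCl) added = 0.0512 × 0.858 = 0.0439 mol
n(NaOH) used in back-titration = 0.0155 × 0.387 = 6.00 × 10^-3 mol
n(HCl) left over = 6.00 × 10^-3 mol (1:1 ratio)
n(HCl) consumed by analyte = 0.0439 − 6.00 × 10^-3 = 0.0379 mol
From the 1:2 ratio, n(Mg(OH)2) = 1/2 × 0.0379 = 0.0190 mol
mass of Mg(OH)2 = 0.0190 × 58.32 = 1.11 g
% Mg(OH)2 = 1.11 / 1.21 × 100 = 91.4 %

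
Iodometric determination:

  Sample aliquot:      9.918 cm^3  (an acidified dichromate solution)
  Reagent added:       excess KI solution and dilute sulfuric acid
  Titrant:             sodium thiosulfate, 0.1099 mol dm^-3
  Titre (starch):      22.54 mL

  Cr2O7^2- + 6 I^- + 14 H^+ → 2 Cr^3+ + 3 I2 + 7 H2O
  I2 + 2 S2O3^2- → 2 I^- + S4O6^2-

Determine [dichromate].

0.04163 mol/L

n(S2O3^2-) = 0.02254 × 0.1099 = 2.477 × 10^-3 mol
n(I2) = n(S2O3^2-)/2 = 1.239 × 10^-3 mol
From the 1:3 ratio, n(Cr2O7^2-) in the aliquot = 1/3 × 1.239 × 10^-3 = 4.129 × 10^-4 mol
[Cr2O7^2-] = 4.129 × 10^-4 / 0.009918 = 0.04163 mol/L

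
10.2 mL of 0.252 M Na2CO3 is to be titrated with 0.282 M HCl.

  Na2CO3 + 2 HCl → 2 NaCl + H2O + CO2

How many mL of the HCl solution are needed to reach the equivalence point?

n(Na2CO3) = 0.0102 L × 0.252 mol/L = 2.57 × 10^-3 mol
From the 2:1 stoichiometry, n(HCl) = 2/1 × 2.57 × 10^-3 = 5.14 × 10^-3 mol
V(HCl) = 5.14 × 10^-3 mol / 0.282 mol/L = 0.0182 L = 18.2 mL

18.2 mL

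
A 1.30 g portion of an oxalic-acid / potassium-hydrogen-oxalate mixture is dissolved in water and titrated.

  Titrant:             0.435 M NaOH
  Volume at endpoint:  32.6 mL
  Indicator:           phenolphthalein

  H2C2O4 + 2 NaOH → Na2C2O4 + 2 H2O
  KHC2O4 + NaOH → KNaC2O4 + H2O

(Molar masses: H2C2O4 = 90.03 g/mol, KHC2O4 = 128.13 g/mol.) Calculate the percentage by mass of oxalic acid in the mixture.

n(NaOH) = 0.0326 × 0.435 = 0.0142 mol
Let x = n(H2C2O4), y = n(KHC2O4).
Titrant: 2x + 1y = 0.0142;  mass: 90.03x + 128.13y = 1.30
Solving, x = 3.11 × 10^-3 mol, y = 7.96 × 10^-3 mol
mass of H2C2O4 = 3.11 × 10^-3 × 90.03 = 0.280 g
% H2C2O4 = 0.280 / 1.30 × 100 = 21.5 %

21.5 %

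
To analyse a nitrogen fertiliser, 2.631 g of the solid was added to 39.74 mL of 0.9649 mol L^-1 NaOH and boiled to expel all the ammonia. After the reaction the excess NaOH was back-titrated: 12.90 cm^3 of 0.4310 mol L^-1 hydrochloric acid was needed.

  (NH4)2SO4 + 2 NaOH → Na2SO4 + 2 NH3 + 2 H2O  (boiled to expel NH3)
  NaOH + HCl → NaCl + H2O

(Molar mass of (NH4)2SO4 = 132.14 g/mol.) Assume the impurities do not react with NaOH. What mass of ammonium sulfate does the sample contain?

n(NaOH) added = 0.03974 × 0.9649 = 0.03835 mol
n(HCl) used in back-titration = 0.01290 × 0.4310 = 5.560 × 10^-3 mol
n(NaOH) left over = 5.560 × 10^-3 mol (1:1 ratio)
n(NaOH) consumed by analyte = 0.03835 − 5.560 × 10^-3 = 0.03279 mol
From the 1:2 ratio, n((NH4)2SO4) = 1/2 × 0.03279 = 0.01639 mol
mass of (NH4)2SO4 = 0.01639 × 132.14 = 2.166 g

2.166 g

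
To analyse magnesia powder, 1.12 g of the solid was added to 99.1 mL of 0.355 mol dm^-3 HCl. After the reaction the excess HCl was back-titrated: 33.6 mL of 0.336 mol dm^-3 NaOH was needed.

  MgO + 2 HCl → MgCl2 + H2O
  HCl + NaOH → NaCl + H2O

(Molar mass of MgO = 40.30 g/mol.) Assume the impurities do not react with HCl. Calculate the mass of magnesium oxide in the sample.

0.481 g

n(HCl) added = 0.0991 × 0.355 = 0.0352 mol
n(NaOH) used in back-titration = 0.0336 × 0.336 = 0.0113 mol
n(HCl) left over = 0.0113 mol (1:1 ratio)
n(HCl) consumed by analyte = 0.0352 − 0.0113 = 0.0239 mol
From the 1:2 ratio, n(MgO) = 1/2 × 0.0239 = 0.0119 mol
mass of MgO = 0.0119 × 40.30 = 0.481 g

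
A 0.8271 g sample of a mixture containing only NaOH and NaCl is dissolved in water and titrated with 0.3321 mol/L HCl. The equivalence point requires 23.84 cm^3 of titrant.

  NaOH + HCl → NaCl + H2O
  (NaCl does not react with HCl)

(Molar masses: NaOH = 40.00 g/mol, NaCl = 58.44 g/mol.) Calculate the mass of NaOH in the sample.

0.3167 g

n(HCl) = 0.02384 × 0.3321 = 7.917 × 10^-3 mol
Let x = n(NaOH), y = n(NaCl).
Titrant: 1x = 7.917 × 10^-3;  mass: 40.00x + 58.44y = 0.8271
Solving, x = 7.917 × 10^-3 mol, y = 8.734 × 10^-3 mol
mass of NaOH = 7.917 × 10^-3 × 40.00 = 0.3167 g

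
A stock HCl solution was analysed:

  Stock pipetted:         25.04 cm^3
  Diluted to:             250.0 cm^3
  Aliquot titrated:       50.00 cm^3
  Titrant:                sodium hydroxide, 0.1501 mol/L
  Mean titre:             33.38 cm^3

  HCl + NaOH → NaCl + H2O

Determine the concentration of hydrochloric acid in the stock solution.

1.000 mol/L

n(NaOH) = 0.03338 × 0.1501 = 5.010 × 10^-3 mol
n(HCl) in the aliquot = 5.010 × 10^-3 mol (1:1 ratio)
[HCl]_dilute = 5.010 × 10^-3 / 0.05000 = 0.1002 mol/L
Dilution factor = 250.0 / 25.04 = 9.984
[HCl]_stock = 0.1002 × 9.984 = 1.000 mol/L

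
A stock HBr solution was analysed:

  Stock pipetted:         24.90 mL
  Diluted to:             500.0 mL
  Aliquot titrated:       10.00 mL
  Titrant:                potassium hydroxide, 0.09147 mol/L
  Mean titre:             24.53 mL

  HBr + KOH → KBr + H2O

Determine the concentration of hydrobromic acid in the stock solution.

n(KOH) = 0.02453 × 0.09147 = 2.244 × 10^-3 mol
n(HBr) in the aliquot = 2.244 × 10^-3 mol (1:1 ratio)
[HBr]_dilute = 2.244 × 10^-3 / 0.01000 = 0.2244 mol/L
Dilution factor = 500.0 / 24.90 = 20.08
[HBr]_stock = 0.2244 × 20.08 = 4.506 mol/L

4.506 mol/L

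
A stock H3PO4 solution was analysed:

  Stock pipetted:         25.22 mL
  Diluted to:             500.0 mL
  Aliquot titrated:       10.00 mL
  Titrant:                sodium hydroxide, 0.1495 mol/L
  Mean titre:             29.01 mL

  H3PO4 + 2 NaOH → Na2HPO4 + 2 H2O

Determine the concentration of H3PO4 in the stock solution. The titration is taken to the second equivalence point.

4.299 mol/L

n(NaOH) = 0.02901 × 0.1495 = 4.337 × 10^-3 mol
From the 1:2 ratio, n(H3PO4) in the aliquot = 1/2 × 4.337 × 10^-3 = 2.168 × 10^-3 mol
[H3PO4]_dilute = 2.168 × 10^-3 / 0.01000 = 0.2168 mol/L
Dilution factor = 500.0 / 25.22 = 19.83
[H3PO4]_stock = 0.2168 × 19.83 = 4.299 mol/L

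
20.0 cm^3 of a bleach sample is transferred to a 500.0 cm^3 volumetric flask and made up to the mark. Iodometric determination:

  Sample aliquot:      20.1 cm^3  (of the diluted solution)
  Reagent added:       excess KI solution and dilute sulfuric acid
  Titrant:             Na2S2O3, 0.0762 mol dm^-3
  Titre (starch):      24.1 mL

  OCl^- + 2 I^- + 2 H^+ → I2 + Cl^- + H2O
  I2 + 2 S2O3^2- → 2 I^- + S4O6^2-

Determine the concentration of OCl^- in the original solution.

1.14 mol/L

n(S2O3^2-) = 0.0241 × 0.0762 = 1.84 × 10^-3 mol
n(I2) = n(S2O3^2-)/2 = 9.18 × 10^-4 mol
n(OCl^-) in the aliquot = 9.18 × 10^-4 mol (1:1 ratio)
[OCl^-]_dilute = 9.18 × 10^-4 / 0.0201 = 0.0457 mol/L
[OCl^-]_original = 0.0457 × 500.0/20.0 = 1.14 mol/L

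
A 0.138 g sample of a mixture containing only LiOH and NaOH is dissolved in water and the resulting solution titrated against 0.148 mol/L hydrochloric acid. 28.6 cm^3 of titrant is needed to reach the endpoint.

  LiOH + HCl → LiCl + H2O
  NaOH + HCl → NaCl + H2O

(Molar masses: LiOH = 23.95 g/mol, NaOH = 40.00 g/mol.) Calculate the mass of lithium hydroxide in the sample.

n(HCl) = 0.0286 × 0.148 = 4.23 × 10^-3 mol
Let x = n(LiOH), y = n(NaOH).
Titrant: 1x + 1y = 4.23 × 10^-3;  mass: 23.95x + 40.00y = 0.138
Solving, x = 1.95 × 10^-3 mol, y = 2.28 × 10^-3 mol
mass of LiOH = 1.95 × 10^-3 × 23.95 = 0.0467 g

0.0467 g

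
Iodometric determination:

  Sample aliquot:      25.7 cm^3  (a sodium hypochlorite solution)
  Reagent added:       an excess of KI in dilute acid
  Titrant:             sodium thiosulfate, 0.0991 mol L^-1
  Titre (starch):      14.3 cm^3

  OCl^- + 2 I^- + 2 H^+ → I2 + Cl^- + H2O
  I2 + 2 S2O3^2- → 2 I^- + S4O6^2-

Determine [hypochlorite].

0.0276 mol/L

n(S2O3^2-) = 0.0143 × 0.0991 = 1.42 × 10^-3 mol
n(I2) = n(S2O3^2-)/2 = 7.09 × 10^-4 mol
n(OCl^-) in the aliquot = 7.09 × 10^-4 mol (1:1 ratio)
[OCl^-] = 7.09 × 10^-4 / 0.0257 = 0.0276 mol/L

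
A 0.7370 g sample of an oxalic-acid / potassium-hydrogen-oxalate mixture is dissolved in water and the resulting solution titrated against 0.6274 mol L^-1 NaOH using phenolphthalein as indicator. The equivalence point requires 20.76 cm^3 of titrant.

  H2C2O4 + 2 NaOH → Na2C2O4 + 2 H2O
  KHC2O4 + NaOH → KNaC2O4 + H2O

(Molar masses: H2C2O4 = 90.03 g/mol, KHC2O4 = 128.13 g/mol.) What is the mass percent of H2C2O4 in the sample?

n(NaOH) = 0.02076 × 0.6274 = 0.01302 mol
Let x = n(H2C2O4), y = n(KHC2O4).
Titrant: 2x + 1y = 0.01302;  mass: 90.03x + 128.13y = 0.7370
Solving, x = 5.606 × 10^-3 mol, y = 1.813 × 10^-3 mol
mass of H2C2O4 = 5.606 × 10^-3 × 90.03 = 0.5047 g
% H2C2O4 = 0.5047 / 0.7370 × 100 = 68.48 %

68.48 %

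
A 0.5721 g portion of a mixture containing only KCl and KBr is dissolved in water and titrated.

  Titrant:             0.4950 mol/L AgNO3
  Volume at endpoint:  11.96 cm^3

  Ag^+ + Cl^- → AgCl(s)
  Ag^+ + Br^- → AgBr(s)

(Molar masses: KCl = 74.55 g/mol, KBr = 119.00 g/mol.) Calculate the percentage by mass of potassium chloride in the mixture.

38.82 %

n(AgNO3) = 0.01196 × 0.4950 = 5.920 × 10^-3 mol
Let x = n(KCl), y = n(KBr).
Titrant: 1x + 1y = 5.920 × 10^-3;  mass: 74.55x + 119.00y = 0.5721
Solving, x = 2.979 × 10^-3 mol, y = 2.941 × 10^-3 mol
mass of KCl = 2.979 × 10^-3 × 74.55 = 0.2221 g
% KCl = 0.2221 / 0.5721 × 100 = 38.82 %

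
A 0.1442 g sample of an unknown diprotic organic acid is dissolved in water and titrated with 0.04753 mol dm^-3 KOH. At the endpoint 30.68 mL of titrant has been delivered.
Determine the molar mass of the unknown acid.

n(KOH) = 0.03068 L × 0.04753 mol/L = 1.458 × 10^-3 mol
From the 1:2 ratio, n(H2A) = 1/2 × 1.458 × 10^-3 = 7.291 × 10^-4 mol
M = m / n = 0.1442 g / 7.291 × 10^-4 mol = 197.8 g/mol

197.8 g/mol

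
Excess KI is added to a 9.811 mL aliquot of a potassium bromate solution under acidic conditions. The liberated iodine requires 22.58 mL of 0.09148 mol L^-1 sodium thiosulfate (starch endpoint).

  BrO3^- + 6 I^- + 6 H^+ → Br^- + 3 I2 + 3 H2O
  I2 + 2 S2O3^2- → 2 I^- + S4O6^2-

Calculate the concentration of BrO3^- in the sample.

n(S2O3^2-) = 0.02258 × 0.09148 = 2.066 × 10^-3 mol
n(I2) = n(S2O3^2-)/2 = 1.033 × 10^-3 mol
From the 1:3 ratio, n(BrO3^-) in the aliquot = 1/3 × 1.033 × 10^-3 = 3.443 × 10^-4 mol
[BrO3^-] = 3.443 × 10^-4 / 0.009811 = 0.03509 mol/L

0.03509 mol/L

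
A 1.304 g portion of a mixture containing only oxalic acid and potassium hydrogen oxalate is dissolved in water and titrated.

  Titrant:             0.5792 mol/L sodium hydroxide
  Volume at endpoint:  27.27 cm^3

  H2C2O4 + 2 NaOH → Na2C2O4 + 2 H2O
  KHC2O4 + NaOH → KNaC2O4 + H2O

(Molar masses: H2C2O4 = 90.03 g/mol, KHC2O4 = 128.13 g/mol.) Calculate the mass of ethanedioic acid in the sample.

0.3898 g

n(NaOH) = 0.02727 × 0.5792 = 0.01579 mol
Let x = n(H2C2O4), y = n(KHC2O4).
Titrant: 2x + 1y = 0.01579;  mass: 90.03x + 128.13y = 1.304
Solving, x = 4.330 × 10^-3 mol, y = 7.135 × 10^-3 mol
mass of H2C2O4 = 4.330 × 10^-3 × 90.03 = 0.3898 g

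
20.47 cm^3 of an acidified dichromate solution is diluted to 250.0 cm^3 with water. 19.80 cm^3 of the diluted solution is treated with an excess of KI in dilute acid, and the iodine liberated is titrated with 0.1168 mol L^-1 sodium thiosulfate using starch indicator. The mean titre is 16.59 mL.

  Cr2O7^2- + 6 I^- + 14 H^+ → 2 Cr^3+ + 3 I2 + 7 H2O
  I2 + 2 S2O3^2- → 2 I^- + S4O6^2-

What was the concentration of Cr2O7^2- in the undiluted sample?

n(S2O3^2-) = 0.01659 × 0.1168 = 1.938 × 10^-3 mol
n(I2) = n(S2O3^2-)/2 = 9.689 × 10^-4 mol
From the 1:3 ratio, n(Cr2O7^2-) in the aliquot = 1/3 × 9.689 × 10^-4 = 3.230 × 10^-4 mol
[Cr2O7^2-]_dilute = 3.230 × 10^-4 / 0.01980 = 0.01631 mol/L
[Cr2O7^2-]_original = 0.01631 × 250.0/20.47 = 0.1992 mol/L

0.1992 mol/L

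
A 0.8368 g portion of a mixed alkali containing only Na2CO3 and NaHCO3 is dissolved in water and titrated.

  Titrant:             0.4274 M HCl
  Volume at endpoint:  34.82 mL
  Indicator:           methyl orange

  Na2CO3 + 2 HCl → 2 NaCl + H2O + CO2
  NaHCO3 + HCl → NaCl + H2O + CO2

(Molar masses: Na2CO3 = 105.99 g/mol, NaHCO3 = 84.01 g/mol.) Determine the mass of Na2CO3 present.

0.7064 g

n(HCl) = 0.03482 × 0.4274 = 0.01488 mol
Let x = n(Na2CO3), y = n(NaHCO3).
Titrant: 2x + 1y = 0.01488;  mass: 105.99x + 84.01y = 0.8368
Solving, x = 6.665 × 10^-3 mol, y = 1.552 × 10^-3 mol
mass of Na2CO3 = 6.665 × 10^-3 × 105.99 = 0.7064 g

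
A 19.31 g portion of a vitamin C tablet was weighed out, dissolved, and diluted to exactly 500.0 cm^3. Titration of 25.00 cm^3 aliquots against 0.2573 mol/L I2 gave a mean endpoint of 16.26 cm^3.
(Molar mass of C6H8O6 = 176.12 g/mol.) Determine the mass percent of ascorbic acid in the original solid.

C6H8O6 + I2 → C6H6O6 + 2 HI
n(I2) per titration = 0.01626 × 0.2573 = 4.184 × 10^-3 mol
n(C6H8O6) in each aliquot = 4.184 × 10^-3 mol (1:1 ratio)
n(C6H8O6) in the whole flask = 4.184 × 10^-3 × 500.0/25.00 = 0.08367 mol
mass of C6H8O6 = 0.08367 × 176.12 = 14.74 g
% C6H8O6 = 14.74 / 19.31 × 100 = 76.32 %

76.32 %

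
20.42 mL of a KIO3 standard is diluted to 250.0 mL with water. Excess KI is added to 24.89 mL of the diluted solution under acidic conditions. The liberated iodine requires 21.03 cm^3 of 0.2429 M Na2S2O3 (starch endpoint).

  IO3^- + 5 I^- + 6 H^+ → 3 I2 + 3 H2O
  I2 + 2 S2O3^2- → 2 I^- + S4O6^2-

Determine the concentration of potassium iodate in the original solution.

0.4188 M

n(S2O3^2-) = 0.02103 × 0.2429 = 5.108 × 10^-3 mol
n(I2) = n(S2O3^2-)/2 = 2.554 × 10^-3 mol
From the 1:3 ratio, n(IO3^-) in the aliquot = 1/3 × 2.554 × 10^-3 = 8.514 × 10^-4 mol
[IO3^-]_dilute = 8.514 × 10^-4 / 0.02489 = 0.03421 mol/L
[IO3^-]_original = 0.03421 × 250.0/20.42 = 0.4188 mol/L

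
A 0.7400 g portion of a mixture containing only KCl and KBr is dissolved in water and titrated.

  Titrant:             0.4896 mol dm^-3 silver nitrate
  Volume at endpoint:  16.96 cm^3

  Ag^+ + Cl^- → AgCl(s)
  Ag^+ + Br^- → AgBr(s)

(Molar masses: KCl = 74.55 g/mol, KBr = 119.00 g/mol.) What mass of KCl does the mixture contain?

0.4162 g

n(AgNO3) = 0.01696 × 0.4896 = 8.304 × 10^-3 mol
Let x = n(KCl), y = n(KBr).
Titrant: 1x + 1y = 8.304 × 10^-3;  mass: 74.55x + 119.00y = 0.7400
Solving, x = 5.582 × 10^-3 mol, y = 2.721 × 10^-3 mol
mass of KCl = 5.582 × 10^-3 × 74.55 = 0.4162 g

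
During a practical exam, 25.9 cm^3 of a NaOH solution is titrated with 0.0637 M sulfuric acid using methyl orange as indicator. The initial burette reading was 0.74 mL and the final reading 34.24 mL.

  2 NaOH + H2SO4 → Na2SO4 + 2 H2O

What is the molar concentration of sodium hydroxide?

0.165 M

n(H2SO4) = 0.0335 L × 0.0637 mol/L = 2.13 × 10^-3 mol
From the 2:1 mole ratio, n(NaOH) = 2/1 × 2.13 × 10^-3 = 4.27 × 10^-3 mol
[NaOH] = 4.27 × 10^-3 mol / 0.0259 L = 0.165 mol/L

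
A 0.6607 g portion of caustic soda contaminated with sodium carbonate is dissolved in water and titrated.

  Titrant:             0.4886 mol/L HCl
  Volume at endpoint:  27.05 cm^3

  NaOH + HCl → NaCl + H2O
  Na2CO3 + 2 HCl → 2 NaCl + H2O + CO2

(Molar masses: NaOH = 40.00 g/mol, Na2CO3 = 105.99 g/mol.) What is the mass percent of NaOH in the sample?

n(HCl) = 0.02705 × 0.4886 = 0.01322 mol
Let x = n(NaOH), y = n(Na2CO3).
Titrant: 1x + 2y = 0.01322;  mass: 40.00x + 105.99y = 0.6607
Solving, x = 3.056 × 10^-3 mol, y = 5.080 × 10^-3 mol
mass of NaOH = 3.056 × 10^-3 × 40.00 = 0.1222 g
% NaOH = 0.1222 / 0.6607 × 100 = 18.50 %

18.50 %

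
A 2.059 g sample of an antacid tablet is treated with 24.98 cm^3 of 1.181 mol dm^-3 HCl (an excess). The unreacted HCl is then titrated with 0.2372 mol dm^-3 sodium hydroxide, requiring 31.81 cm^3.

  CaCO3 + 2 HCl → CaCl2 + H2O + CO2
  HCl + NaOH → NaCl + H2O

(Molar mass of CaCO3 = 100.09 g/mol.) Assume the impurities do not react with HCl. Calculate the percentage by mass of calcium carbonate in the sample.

n(HCl) added = 0.02498 × 1.181 = 0.02950 mol
n(NaOH) used in back-titration = 0.03181 × 0.2372 = 7.545 × 10^-3 mol
n(HCl) left over = 7.545 × 10^-3 mol (1:1 ratio)
n(HCl) consumed by analyte = 0.02950 − 7.545 × 10^-3 = 0.02196 mol
From the 1:2 ratio, n(CaCO3) = 1/2 × 0.02196 = 0.01098 mol
mass of CaCO3 = 0.01098 × 100.09 = 1.099 g
% CaCO3 = 1.099 / 2.059 × 100 = 53.37 %

53.37 %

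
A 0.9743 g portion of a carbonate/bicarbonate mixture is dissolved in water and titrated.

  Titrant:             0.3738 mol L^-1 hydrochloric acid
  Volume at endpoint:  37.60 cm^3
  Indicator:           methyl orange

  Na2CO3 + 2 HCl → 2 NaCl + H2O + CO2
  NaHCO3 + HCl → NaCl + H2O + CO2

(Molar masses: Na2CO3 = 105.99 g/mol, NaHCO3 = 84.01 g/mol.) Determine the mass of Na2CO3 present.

n(HCl) = 0.03760 × 0.3738 = 0.01405 mol
Let x = n(Na2CO3), y = n(NaHCO3).
Titrant: 2x + 1y = 0.01405;  mass: 105.99x + 84.01y = 0.9743
Solving, x = 3.328 × 10^-3 mol, y = 7.398 × 10^-3 mol
mass of Na2CO3 = 3.328 × 10^-3 × 105.99 = 0.3528 g

0.3528 g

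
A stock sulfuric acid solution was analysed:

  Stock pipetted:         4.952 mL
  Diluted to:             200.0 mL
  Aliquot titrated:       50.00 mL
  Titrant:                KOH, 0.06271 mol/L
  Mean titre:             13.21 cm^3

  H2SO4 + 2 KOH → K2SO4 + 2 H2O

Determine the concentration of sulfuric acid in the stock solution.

n(KOH) = 0.01321 × 0.06271 = 8.284 × 10^-4 mol
From the 1:2 ratio, n(H2SO4) in the aliquot = 1/2 × 8.284 × 10^-4 = 4.142 × 10^-4 mol
[H2SO4]_dilute = 4.142 × 10^-4 / 0.05000 = 0.008284 mol/L
Dilution factor = 200.0 / 4.952 = 40.39
[H2SO4]_stock = 0.008284 × 40.39 = 0.3346 mol/L

0.3346 mol/L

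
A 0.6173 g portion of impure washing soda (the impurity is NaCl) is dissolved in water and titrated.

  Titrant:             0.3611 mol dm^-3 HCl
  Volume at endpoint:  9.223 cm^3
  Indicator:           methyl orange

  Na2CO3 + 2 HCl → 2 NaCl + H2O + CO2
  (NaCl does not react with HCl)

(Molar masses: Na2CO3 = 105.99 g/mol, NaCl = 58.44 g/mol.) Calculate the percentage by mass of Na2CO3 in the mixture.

n(HCl) = 0.009223 × 0.3611 = 3.330 × 10^-3 mol
Let x = n(Na2CO3), y = n(NaCl).
Titrant: 2x = 3.330 × 10^-3;  mass: 105.99x + 58.44y = 0.6173
Solving, x = 1.665 × 10^-3 mol, y = 7.543 × 10^-3 mol
mass of Na2CO3 = 1.665 × 10^-3 × 105.99 = 0.1765 g
% Na2CO3 = 0.1765 / 0.6173 × 100 = 28.59 %

28.59 %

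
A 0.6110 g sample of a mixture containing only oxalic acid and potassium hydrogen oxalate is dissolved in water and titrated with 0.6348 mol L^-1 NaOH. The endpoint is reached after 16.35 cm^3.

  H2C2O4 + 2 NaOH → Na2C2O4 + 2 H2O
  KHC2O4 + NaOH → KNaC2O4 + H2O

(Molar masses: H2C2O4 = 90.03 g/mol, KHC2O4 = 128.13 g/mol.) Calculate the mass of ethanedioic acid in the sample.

n(NaOH) = 0.01635 × 0.6348 = 0.01038 mol
Let x = n(H2C2O4), y = n(KHC2O4).
Titrant: 2x + 1y = 0.01038;  mass: 90.03x + 128.13y = 0.6110
Solving, x = 4.324 × 10^-3 mol, y = 1.730 × 10^-3 mol
mass of H2C2O4 = 4.324 × 10^-3 × 90.03 = 0.3893 g

0.3893 g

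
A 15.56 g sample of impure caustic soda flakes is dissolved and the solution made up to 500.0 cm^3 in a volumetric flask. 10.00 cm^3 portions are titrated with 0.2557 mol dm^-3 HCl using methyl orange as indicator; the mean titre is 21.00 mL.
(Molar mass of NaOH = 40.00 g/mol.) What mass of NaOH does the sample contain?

NaOH + HCl → NaCl + H2O
n(HCl) per titration = 0.02100 × 0.2557 = 5.370 × 10^-3 mol
n(NaOH) in each aliquot = 5.370 × 10^-3 mol (1:1 ratio)
n(NaOH) in the whole flask = 5.370 × 10^-3 × 500.0/10.00 = 0.2685 mol
mass of NaOH = 0.2685 × 40.00 = 10.74 g

10.74 g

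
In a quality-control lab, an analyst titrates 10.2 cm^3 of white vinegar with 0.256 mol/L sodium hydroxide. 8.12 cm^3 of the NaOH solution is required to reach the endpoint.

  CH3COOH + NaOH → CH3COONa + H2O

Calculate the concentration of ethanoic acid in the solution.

0.204 mol/L

n(NaOH) = 0.00812 L × 0.256 mol/L = 2.08 × 10^-3 mol
n(CH3COOH) = 2.08 × 10^-3 mol (1:1 mole ratio)
[CH3COOH] = 2.08 × 10^-3 mol / 0.0102 L = 0.204 mol/L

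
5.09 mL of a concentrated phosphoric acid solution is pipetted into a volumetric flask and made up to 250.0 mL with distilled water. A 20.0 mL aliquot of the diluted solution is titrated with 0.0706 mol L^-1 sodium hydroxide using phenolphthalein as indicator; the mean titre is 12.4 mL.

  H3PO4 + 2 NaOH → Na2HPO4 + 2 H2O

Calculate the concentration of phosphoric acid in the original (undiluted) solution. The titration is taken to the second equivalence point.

n(NaOH) = 0.0124 × 0.0706 = 8.75 × 10^-4 mol
From the 1:2 ratio, n(H3PO4) in the aliquot = 1/2 × 8.75 × 10^-4 = 4.38 × 10^-4 mol
[H3PO4]_dilute = 4.38 × 10^-4 / 0.0200 = 0.0219 mol/L
Dilution factor = 250.0 / 5.09 = 49.12
[H3PO4]_stock = 0.0219 × 49.12 = 1.07 mol/L

1.07 mol/L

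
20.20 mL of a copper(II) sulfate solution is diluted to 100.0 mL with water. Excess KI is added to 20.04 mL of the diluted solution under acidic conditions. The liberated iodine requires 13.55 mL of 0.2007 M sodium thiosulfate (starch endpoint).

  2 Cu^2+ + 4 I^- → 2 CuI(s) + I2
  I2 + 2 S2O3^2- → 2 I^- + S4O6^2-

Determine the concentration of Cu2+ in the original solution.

0.6718 M

n(S2O3^2-) = 0.01355 × 0.2007 = 2.719 × 10^-3 mol
n(I2) = n(S2O3^2-)/2 = 1.360 × 10^-3 mol
From the 2:1 ratio, n(Cu2+) in the aliquot = 2/1 × 1.360 × 10^-3 = 2.719 × 10^-3 mol
[Cu2+]_dilute = 2.719 × 10^-3 / 0.02004 = 0.1357 mol/L
[Cu2+]_original = 0.1357 × 100.0/20.20 = 0.6718 mol/L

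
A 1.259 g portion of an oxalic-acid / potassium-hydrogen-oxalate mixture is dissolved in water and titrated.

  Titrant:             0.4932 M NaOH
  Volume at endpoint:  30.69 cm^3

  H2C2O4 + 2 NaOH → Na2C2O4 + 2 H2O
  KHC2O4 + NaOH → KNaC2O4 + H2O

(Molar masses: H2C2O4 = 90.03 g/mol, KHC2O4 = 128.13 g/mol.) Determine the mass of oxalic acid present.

n(NaOH) = 0.03069 × 0.4932 = 0.01514 mol
Let x = n(H2C2O4), y = n(KHC2O4).
Titrant: 2x + 1y = 0.01514;  mass: 90.03x + 128.13y = 1.259
Solving, x = 4.093 × 10^-3 mol, y = 6.950 × 10^-3 mol
mass of H2C2O4 = 4.093 × 10^-3 × 90.03 = 0.3685 g

0.3685 g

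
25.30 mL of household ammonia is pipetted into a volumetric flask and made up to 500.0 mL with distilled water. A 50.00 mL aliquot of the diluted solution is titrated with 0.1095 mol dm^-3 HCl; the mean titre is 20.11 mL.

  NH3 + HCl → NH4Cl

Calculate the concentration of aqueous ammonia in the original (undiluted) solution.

0.8704 mol/L

n(HCl) = 0.02011 × 0.1095 = 2.202 × 10^-3 mol
n(NH3) in the aliquot = 2.202 × 10^-3 mol (1:1 ratio)
[NH3]_dilute = 2.202 × 10^-3 / 0.05000 = 0.04404 mol/L
Dilution factor = 500.0 / 25.30 = 19.76
[NH3]_stock = 0.04404 × 19.76 = 0.8704 mol/L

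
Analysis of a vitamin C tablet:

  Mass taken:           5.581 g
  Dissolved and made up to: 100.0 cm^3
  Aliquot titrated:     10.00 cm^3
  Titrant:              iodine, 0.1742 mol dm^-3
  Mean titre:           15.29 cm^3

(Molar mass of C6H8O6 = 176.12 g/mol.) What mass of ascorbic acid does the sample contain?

4.691 g

C6H8O6 + I2 → C6H6O6 + 2 HI
n(I2) per titration = 0.01529 × 0.1742 = 2.664 × 10^-3 mol
n(C6H8O6) in each aliquot = 2.664 × 10^-3 mol (1:1 ratio)
n(C6H8O6) in the whole flask = 2.664 × 10^-3 × 100.0/10.00 = 0.02664 mol
mass of C6H8O6 = 0.02664 × 176.12 = 4.691 g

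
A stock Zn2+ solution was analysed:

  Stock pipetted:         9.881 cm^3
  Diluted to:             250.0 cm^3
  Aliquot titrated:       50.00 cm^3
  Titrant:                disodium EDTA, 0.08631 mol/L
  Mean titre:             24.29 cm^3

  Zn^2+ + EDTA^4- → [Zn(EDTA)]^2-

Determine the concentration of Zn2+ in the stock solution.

1.061 mol/L

n(EDTA) = 0.02429 × 0.08631 = 2.096 × 10^-3 mol
n(Zn2+) in the aliquot = 2.096 × 10^-3 mol (1:1 ratio)
[Zn2+]_dilute = 2.096 × 10^-3 / 0.05000 = 0.04193 mol/L
Dilution factor = 250.0 / 9.881 = 25.30
[Zn2+]_stock = 0.04193 × 25.30 = 1.061 mol/L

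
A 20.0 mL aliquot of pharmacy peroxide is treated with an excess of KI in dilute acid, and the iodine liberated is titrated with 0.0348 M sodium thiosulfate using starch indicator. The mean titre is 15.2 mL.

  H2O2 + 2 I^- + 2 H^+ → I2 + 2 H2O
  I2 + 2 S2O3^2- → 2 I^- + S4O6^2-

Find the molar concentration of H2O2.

0.0132 M

n(S2O3^2-) = 0.0152 × 0.0348 = 5.29 × 10^-4 mol
n(I2) = n(S2O3^2-)/2 = 2.64 × 10^-4 mol
n(H2O2) in the aliquot = 2.64 × 10^-4 mol (1:1 ratio)
[H2O2] = 2.64 × 10^-4 / 0.0200 = 0.0132 mol/L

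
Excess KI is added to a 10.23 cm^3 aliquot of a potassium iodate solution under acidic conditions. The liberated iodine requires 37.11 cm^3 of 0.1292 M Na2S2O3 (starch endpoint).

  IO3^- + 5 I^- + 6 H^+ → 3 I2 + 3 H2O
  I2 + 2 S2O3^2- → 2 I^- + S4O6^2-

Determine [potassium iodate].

0.07811 M

n(S2O3^2-) = 0.03711 × 0.1292 = 4.795 × 10^-3 mol
n(I2) = n(S2O3^2-)/2 = 2.397 × 10^-3 mol
From the 1:3 ratio, n(IO3^-) in the aliquot = 1/3 × 2.397 × 10^-3 = 7.991 × 10^-4 mol
[IO3^-] = 7.991 × 10^-4 / 0.01023 = 0.07811 mol/L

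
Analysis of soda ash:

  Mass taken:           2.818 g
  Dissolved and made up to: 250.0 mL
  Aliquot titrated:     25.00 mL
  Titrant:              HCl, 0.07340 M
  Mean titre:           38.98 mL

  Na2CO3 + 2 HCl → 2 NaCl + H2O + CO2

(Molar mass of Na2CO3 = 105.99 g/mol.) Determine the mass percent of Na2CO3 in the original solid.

n(HCl) per titration = 0.03898 × 0.07340 = 2.861 × 10^-3 mol
From the 1:2 ratio, n(Na2CO3) in each aliquot = 1/2 × 2.861 × 10^-3 = 1.431 × 10^-3 mol
n(Na2CO3) in the whole flask = 1.431 × 10^-3 × 250.0/25.00 = 0.01431 mol
mass of Na2CO3 = 0.01431 × 105.99 = 1.516 g
% Na2CO3 = 1.516 / 2.818 × 100 = 53.81 %

53.81 %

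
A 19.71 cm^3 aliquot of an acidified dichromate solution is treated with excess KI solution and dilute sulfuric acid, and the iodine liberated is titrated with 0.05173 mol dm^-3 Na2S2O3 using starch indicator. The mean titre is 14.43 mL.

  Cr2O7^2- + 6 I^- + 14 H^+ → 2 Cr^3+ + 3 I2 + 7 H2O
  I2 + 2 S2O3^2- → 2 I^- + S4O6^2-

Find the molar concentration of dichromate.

0.006312 mol/L

n(S2O3^2-) = 0.01443 × 0.05173 = 7.465 × 10^-4 mol
n(I2) = n(S2O3^2-)/2 = 3.732 × 10^-4 mol
From the 1:3 ratio, n(Cr2O7^2-) in the aliquot = 1/3 × 3.732 × 10^-4 = 1.244 × 10^-4 mol
[Cr2O7^2-] = 1.244 × 10^-4 / 0.01971 = 0.006312 mol/L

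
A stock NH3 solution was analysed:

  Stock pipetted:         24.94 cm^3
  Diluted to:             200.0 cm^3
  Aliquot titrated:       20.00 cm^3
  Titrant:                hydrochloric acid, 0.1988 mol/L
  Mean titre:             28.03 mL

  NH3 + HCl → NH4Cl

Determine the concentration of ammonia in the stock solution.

2.234 mol/L

n(HCl) = 0.02803 × 0.1988 = 5.572 × 10^-3 mol
n(NH3) in the aliquot = 5.572 × 10^-3 mol (1:1 ratio)
[NH3]_dilute = 5.572 × 10^-3 / 0.02000 = 0.2786 mol/L
Dilution factor = 200.0 / 24.94 = 8.019
[NH3]_stock = 0.2786 × 8.019 = 2.234 mol/L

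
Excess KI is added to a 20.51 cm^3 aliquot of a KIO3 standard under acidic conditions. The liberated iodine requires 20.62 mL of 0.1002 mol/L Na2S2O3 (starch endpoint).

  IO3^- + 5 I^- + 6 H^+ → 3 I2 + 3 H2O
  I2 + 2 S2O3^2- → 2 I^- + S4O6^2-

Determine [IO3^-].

0.01679 mol/L

n(S2O3^2-) = 0.02062 × 0.1002 = 2.066 × 10^-3 mol
n(I2) = n(S2O3^2-)/2 = 1.033 × 10^-3 mol
From the 1:3 ratio, n(IO3^-) in the aliquot = 1/3 × 1.033 × 10^-3 = 3.444 × 10^-4 mol
[IO3^-] = 3.444 × 10^-4 / 0.02051 = 0.01679 mol/L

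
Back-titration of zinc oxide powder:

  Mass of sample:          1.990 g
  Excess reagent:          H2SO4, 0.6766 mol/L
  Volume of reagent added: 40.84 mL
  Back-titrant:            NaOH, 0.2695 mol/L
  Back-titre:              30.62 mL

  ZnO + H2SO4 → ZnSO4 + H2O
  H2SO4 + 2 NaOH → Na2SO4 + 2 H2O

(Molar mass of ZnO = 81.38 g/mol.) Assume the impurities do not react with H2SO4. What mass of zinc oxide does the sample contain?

1.913 g

n(H2SO4) added = 0.04084 × 0.6766 = 0.02763 mol
n(NaOH) used in back-titration = 0.03062 × 0.2695 = 8.252 × 10^-3 mol
From the 1:2 ratio, n(H2SO4) left over = 1/2 × 8.252 × 10^-3 = 4.126 × 10^-3 mol
n(H2SO4) consumed by analyte = 0.02763 − 4.126 × 10^-3 = 0.02351 mol
n(ZnO) = 0.02351 mol (1:1 ratio)
mass of ZnO = 0.02351 × 81.38 = 1.913 g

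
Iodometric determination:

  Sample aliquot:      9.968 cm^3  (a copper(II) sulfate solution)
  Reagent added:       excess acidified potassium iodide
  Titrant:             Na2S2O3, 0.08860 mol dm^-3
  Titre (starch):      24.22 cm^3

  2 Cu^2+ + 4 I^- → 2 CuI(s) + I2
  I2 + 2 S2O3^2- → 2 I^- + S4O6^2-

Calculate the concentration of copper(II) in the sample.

n(S2O3^2-) = 0.02422 × 0.08860 = 2.146 × 10^-3 mol
n(I2) = n(S2O3^2-)/2 = 1.073 × 10^-3 mol
From the 2:1 ratio, n(Cu2+) in the aliquot = 2/1 × 1.073 × 10^-3 = 2.146 × 10^-3 mol
[Cu2+] = 2.146 × 10^-3 / 0.009968 = 0.2153 mol/L

0.2153 mol/L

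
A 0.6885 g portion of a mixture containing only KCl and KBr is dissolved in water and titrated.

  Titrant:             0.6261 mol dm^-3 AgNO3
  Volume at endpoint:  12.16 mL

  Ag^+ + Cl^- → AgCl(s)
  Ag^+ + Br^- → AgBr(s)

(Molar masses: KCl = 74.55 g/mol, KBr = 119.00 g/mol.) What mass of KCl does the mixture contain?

n(AgNO3) = 0.01216 × 0.6261 = 7.613 × 10^-3 mol
Let x = n(KCl), y = n(KBr).
Titrant: 1x + 1y = 7.613 × 10^-3;  mass: 74.55x + 119.00y = 0.6885
Solving, x = 4.893 × 10^-3 mol, y = 2.720 × 10^-3 mol
mass of KCl = 4.893 × 10^-3 × 74.55 = 0.3648 g

0.3648 g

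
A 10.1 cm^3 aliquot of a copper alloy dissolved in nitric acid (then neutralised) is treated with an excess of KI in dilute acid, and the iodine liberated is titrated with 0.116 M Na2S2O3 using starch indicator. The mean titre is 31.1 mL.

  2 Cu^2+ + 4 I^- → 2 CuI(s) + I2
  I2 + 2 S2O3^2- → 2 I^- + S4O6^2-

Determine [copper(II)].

0.357 M

n(S2O3^2-) = 0.0311 × 0.116 = 3.61 × 10^-3 mol
n(I2) = n(S2O3^2-)/2 = 1.80 × 10^-3 mol
From the 2:1 ratio, n(Cu2+) in the aliquot = 2/1 × 1.80 × 10^-3 = 3.61 × 10^-3 mol
[Cu2+] = 3.61 × 10^-3 / 0.0101 = 0.357 mol/L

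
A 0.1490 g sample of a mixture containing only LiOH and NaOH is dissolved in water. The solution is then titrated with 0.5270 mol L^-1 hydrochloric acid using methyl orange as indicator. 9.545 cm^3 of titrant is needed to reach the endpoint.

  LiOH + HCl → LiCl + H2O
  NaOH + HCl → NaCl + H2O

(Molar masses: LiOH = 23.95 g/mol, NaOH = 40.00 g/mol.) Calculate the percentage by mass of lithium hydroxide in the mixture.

n(HCl) = 0.009545 × 0.5270 = 5.030 × 10^-3 mol
Let x = n(LiOH), y = n(NaOH).
Titrant: 1x + 1y = 5.030 × 10^-3;  mass: 23.95x + 40.00y = 0.1490
Solving, x = 3.253 × 10^-3 mol, y = 1.777 × 10^-3 mol
mass of LiOH = 3.253 × 10^-3 × 23.95 = 0.07791 g
% LiOH = 0.07791 / 0.1490 × 100 = 52.29 %

52.29 %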